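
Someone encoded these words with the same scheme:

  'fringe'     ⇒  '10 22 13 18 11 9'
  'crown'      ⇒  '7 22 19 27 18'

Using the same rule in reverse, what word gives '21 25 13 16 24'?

quilt

f is letter #6 and maps to 10: an offset of 4. The number is (letter's place in the alphabet, a=1) + 4.
Decoding 21 25 13 16 24: 21→(21−4)÷1=17=q, 25→(25−4)÷1=21=u, 13→(13−4)÷1=9=i, 16→(16−4)÷1=12=l, 24→(24−4)÷1=20=t.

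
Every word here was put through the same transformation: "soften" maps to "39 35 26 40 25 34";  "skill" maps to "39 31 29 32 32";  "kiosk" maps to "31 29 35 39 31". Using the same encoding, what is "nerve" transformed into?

s is letter #19 and maps to 39: an offset of 20. Each letter is replaced by its alphabet position (a=1..z=26) + 20.
On nerve: n=14→34, e=5→25, r=18→38, v=22→42, e=5→25.

34 25 38 42 25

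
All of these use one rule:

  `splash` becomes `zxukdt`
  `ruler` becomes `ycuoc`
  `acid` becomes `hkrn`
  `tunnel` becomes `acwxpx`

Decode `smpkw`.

Letter i (0-indexed) is shifted by i+7, so successive shifts are 7, 8, 9, ….
Reversing it on smpkw: s−7=l, m−8=e, p−9=g, k−10=a, w−11=l.

legal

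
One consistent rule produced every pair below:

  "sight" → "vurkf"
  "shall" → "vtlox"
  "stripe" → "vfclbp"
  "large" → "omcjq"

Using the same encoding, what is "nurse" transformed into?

Shifts by position in sight: pos 0: s→v (+3), pos 1: i→u (+12), pos 2: g→r (+11), pos 3: h→k (+3), pos 4: t→f (+12) — repeating every 3. A repeating key of period 3 is used — shifts +3, +12, +11 over and over.
Applying it to nurse: n+3=q, u+12=g, r+11=c, s+3=v, e+12=q.

qgcvq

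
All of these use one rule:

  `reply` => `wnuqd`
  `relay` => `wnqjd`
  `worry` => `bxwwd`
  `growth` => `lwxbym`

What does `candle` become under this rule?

The rule splits by letter class: vowels +9, consonants +5.
On candle: c(cons)+5=h, a(vowel)+9=j, n(cons)+5=s, d(cons)+5=i, l(cons)+5=q, e(vowel)+9=n.

hjsiqn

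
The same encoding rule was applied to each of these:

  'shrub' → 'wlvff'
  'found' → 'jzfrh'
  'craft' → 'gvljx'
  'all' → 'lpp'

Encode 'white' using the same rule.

altxp

Two shifts are in play — +11 for a/e/i/o/u, +4 for every other letter.
On white: w(cons)+4=a, h(cons)+4=l, i(vowel)+11=t, t(cons)+4=x, e(vowel)+11=p.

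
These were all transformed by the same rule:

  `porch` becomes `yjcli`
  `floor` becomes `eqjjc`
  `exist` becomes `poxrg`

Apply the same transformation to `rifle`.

p(15)→y(24) and o(14)→j(9) fit y≡15x+7 (mod 26); the inverse of 15 mod 26 is 7. Treating letters as 0–25, the rule is x ↦ 15x + 7 (mod 26).
Applying it to rifle: r(17)→15·17+7≡2=c; i(8)→15·8+7≡23=x; f(5)→15·5+7≡4=e; l(11)→15·11+7≡16=q; e(4)→15·4+7≡15=p (all mod 26).

cxeqp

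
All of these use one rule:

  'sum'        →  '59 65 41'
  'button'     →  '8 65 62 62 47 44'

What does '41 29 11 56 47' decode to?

micro

s(#19)→59 and u(#21)→65: differences scale by 3, so n = 3·pos + 2. The formula is n = 3×(alphabet index, a=1) + 2.
Decoding 41 29 11 56 47: 41→(41−2)÷3=13=m, 29→(29−2)÷3=9=i, 11→(11−2)÷3=3=c, 56→(56−2)÷3=18=r, 47→(47−2)÷3=15=o.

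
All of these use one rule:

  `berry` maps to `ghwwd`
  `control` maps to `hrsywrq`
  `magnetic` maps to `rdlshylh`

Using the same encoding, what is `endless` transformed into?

The shift depends on letter class: consonant b→g is +5, but vowel e→h is +3. Two shifts are in play — +3 for a/e/i/o/u, +5 for every other letter.
On endless: e(vowel)+3=h, n(cons)+5=s, d(cons)+5=i, l(cons)+5=q, e(vowel)+3=h, s(cons)+5=x, s(cons)+5=x.

hsiqhxx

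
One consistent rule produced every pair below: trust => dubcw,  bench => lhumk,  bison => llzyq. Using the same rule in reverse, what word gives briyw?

robot

Shifts by position in trust: pos 0: t→d (+10), pos 1: r→u (+3), pos 2: u→b (+7), pos 3: s→c (+10), pos 4: t→w (+3) — repeating every 3. The shifts repeat in a cycle of length 3: positions 0,1,… shift by +10, +3, +7, then the pattern repeats.
Undoing it on briyw: b−10=r, r−3=o, i−7=b, y−10=o, w−3=t.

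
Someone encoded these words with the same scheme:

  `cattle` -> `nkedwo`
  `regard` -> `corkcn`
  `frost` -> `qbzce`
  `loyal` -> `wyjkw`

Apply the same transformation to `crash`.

nblcs

Shifts by position in cattle: pos 0: c→n (+11), pos 1: a→k (+10), pos 2: t→e (+11), pos 3: t→d (+10) — repeating every 2. It's a Vigenère-style cipher with numeric key [11,10]: position i shifts by key[i mod 2].
For crash: c+11=n, r+10=b, a+11=l, s+10=c, h+11=s.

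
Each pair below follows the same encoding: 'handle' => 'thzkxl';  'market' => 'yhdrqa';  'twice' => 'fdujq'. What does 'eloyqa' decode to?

secret

It's a Vigenère-style cipher with numeric key [12,7]: position i shifts by key[i mod 2].
Reversing it on eloyqa: e−12=s, l−7=e, o−12=c, y−7=r, q−12=e, a−7=t.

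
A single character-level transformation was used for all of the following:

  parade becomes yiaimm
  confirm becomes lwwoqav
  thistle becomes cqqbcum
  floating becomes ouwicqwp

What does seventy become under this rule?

bmemwch

The shift depends on letter class: consonant p→y is +9, but vowel a→i is +8. Vowels shift forward by 8 and consonants shift forward by 9.
Applying it to seventy: s(cons)+9=b, e(vowel)+8=m, v(cons)+9=e, e(vowel)+8=m, n(cons)+9=w, t(cons)+9=c, y(cons)+9=h.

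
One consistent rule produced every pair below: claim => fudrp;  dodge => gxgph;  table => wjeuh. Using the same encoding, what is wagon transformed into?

zjjxq

Shifts by position in claim: pos 0: c→f (+3), pos 1: l→u (+9), pos 2: a→d (+3), pos 3: i→r (+9) — repeating every 2. It's a Vigenère-style cipher with numeric key [3,9]: position i shifts by key[i mod 2].
For wagon: w+3=z, a+9=j, g+3=j, o+9=x, n+3=q.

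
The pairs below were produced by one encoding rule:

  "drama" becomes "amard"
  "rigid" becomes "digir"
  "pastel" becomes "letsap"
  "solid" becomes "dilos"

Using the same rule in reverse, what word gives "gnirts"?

The word is simply reversed.
Undoing it on gnirts: then reverse → string.

string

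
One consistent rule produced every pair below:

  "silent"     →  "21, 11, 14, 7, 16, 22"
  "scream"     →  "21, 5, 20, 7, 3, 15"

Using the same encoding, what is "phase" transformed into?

s is letter #19 and maps to 21: an offset of 2. Letters become their 1-based position plus 2 (so a→3, b→4, …).
For phase: p=16→18, h=8→10, a=1→3, s=19→21, e=5→7.

18, 10, 3, 21, 7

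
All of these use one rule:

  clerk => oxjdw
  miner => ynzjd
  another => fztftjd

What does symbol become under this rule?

ekyntx

Vowels shift forward by 5 and consonants shift forward by 12.
Applying it to symbol: s(cons)+12=e, y(cons)+12=k, m(cons)+12=y, b(cons)+12=n, o(vowel)+5=t, l(cons)+12=x.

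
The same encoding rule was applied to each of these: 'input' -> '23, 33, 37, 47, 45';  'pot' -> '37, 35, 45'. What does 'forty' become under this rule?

17, 35, 41, 45, 55

The formula is n = 2×(alphabet index, a=1) + 5.
For forty: f=6→17, o=15→35, r=18→41, t=20→45, y=25→55.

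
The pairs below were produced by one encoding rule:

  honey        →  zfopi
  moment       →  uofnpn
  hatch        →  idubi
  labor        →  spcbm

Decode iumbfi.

health

The output letters match the input read backwards, each shifted +1: honey reversed is yenoh. The word is reversed, then every letter is shifted forward by 1.
Decoding iumbfi: shift back: i−1=h, u−1=t, m−1=l, b−1=a, f−1=e, i−1=h → htlaeh; then reverse → health.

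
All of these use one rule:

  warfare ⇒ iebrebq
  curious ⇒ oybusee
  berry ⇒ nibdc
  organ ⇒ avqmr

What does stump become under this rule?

Shifts by position in warfare: pos 0: w→i (+12), pos 1: a→e (+4), pos 2: r→b (+10), pos 3: f→r (+12), pos 4: a→e (+4), pos 5: r→b (+10) — repeating every 3. The shifts repeat in a cycle of length 3: positions 0,1,… shift by +12, +4, +10, then the pattern repeats.
On stump: s+12=e, t+4=x, u+10=e, m+12=y, p+4=t.

exeyt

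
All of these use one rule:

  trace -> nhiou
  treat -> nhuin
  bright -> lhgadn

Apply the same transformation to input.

gvbqn

t(19)→n(13) and r(17)→h(7) fit y≡3x+8 (mod 26); the inverse of 3 mod 26 is 9. Treating letters as 0–25, the rule is x ↦ 3x + 8 (mod 26).
On input: i(8)→3·8+8≡6=g; n(13)→3·13+8≡21=v; p(15)→3·15+8≡1=b; u(20)→3·20+8≡16=q; t(19)→3·19+8≡13=n (all mod 26).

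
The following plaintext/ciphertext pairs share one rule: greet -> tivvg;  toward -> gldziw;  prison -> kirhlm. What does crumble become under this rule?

xifnyov

Letters are reflected about the middle of the alphabet (position → 25−position): Atbash.
On crumble: c↔x, r↔i, u↔f, m↔n, b↔y, l↔o, e↔v.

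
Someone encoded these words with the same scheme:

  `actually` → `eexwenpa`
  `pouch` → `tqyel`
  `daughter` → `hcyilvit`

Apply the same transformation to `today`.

xqhcc

Shifts by position in actually: pos 0: a→e (+4), pos 1: c→e (+2), pos 2: t→x (+4), pos 3: u→w (+2) — repeating every 2. It's a Vigenère-style cipher with numeric key [4,2]: position i shifts by key[i mod 2].
Applying it to today: t+4=x, o+2=q, d+4=h, a+2=c, y+4=c.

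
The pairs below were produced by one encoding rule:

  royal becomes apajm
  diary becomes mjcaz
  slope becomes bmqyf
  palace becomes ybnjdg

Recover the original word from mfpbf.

dense

It's a Vigenère-style cipher with numeric key [9,1,2]: position i shifts by key[i mod 3].
Undoing it on mfpbf: m−9=d, f−1=e, p−2=n, b−9=s, f−1=e.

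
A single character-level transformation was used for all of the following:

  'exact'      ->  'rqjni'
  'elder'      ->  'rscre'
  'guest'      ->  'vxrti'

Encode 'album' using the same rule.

jsyxh

This is an affine cipher: with a=0,…,z=25, each position x becomes (15x+9) mod 26.
Applying it to album: a(0)→15·0+9≡9=j; l(11)→15·11+9≡18=s; b(1)→15·1+9≡24=y; u(20)→15·20+9≡23=x; m(12)→15·12+9≡7=h (all mod 26).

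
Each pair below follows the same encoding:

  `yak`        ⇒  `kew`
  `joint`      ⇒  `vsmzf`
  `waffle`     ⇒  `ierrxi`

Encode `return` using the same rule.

The rule splits by letter class: vowels +4, consonants +12.
On return: r(cons)+12=d, e(vowel)+4=i, t(cons)+12=f, u(vowel)+4=y, r(cons)+12=d, n(cons)+12=z.

difydz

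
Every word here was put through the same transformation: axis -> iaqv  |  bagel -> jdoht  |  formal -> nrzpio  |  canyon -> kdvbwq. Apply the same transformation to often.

wibhv

It's a Vigenère-style cipher with numeric key [8,3]: position i shifts by key[i mod 2].
Applying it to often: o+8=w, f+3=i, t+8=b, e+3=h, n+8=v.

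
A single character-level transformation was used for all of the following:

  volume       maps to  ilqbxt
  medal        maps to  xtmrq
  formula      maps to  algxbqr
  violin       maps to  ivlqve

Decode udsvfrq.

v(21)→i(8) and o(14)→l(11) fit y≡7x+17 (mod 26); the inverse of 7 mod 26 is 15. Each letter's alphabet position (a=0..z=25) is mapped through 7·x+17 mod 26 — an affine cipher.
Decoding udsvfrq: u(20)→15·(20−17)≡19=t; d(3)→15·(3−17)≡24=y; s(18)→15·(18−17)≡15=p; v(21)→15·(21−17)≡8=i; f(5)→15·(5−17)≡2=c; r(17)→15·(17−17)≡0=a; q(16)→15·(16−17)≡11=l (all mod 26).

typical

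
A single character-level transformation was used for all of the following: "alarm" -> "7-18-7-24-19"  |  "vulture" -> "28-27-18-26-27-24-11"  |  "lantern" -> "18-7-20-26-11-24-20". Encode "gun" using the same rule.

13-27-20

a is letter #1 and maps to 7: an offset of 6. The number is (letter's place in the alphabet, a=1) + 6.
Applying it to gun: g=7→13, u=21→27, n=14→20.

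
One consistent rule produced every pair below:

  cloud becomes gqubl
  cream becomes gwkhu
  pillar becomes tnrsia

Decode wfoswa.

sailor

In cloud: c→g is +4, l→q is +5, o→u is +6, u→b is +7 — the shift increases by 1 each position. Each letter shifts forward by (position + 4), i.e. 4, 5, 6, … — the shift grows by one for each successive letter.
Decoding wfoswa: w−4=s, f−5=a, o−6=i, s−7=l, w−8=o, a−9=r.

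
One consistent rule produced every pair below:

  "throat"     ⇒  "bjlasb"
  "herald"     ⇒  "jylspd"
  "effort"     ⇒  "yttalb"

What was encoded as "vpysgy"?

t(19)→b(1) and h(7)→j(9) fit y≡21x+18 (mod 26); the inverse of 21 mod 26 is 5. This is an affine cipher: with a=0,…,z=25, each position x becomes (21x+18) mod 26.
Undoing it on vpysgy: v(21)→5·(21−18)≡15=p; p(15)→5·(15−18)≡11=l; y(24)→5·(24−18)≡4=e; s(18)→5·(18−18)≡0=a; g(6)→5·(6−18)≡18=s; y(24)→5·(24−18)≡4=e (all mod 26).

please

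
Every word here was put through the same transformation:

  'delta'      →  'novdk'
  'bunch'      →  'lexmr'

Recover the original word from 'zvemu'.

pluck

Compare letters: d→n is +10, e→o is +10, l→v is +10 — a constant shift. Each letter is shifted forward by 10 in the alphabet (a Caesar shift of +10).
Undoing it on zvemu: z−10=p, v−10=l, e−10=u, m−10=c, u−10=k.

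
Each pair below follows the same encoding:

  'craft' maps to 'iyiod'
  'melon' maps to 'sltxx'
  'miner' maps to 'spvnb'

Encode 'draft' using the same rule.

In craft: c→i is +6, r→y is +7, a→i is +8, f→o is +9 — the shift increases by 1 each position. Each letter shifts forward by (position + 6), i.e. 6, 7, 8, … — the shift grows by one for each successive letter.
Applying it to draft: d+6=j, r+7=y, a+8=i, f+9=o, t+10=d.

jyiod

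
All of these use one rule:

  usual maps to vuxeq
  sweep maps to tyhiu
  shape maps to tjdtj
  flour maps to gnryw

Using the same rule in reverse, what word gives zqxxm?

In usual: u→v is +1, s→u is +2, u→x is +3, a→e is +4 — the shift increases by 1 each position. Letter i (0-indexed) is shifted by i+1, so successive shifts are 1, 2, 3, ….
Reversing it on zqxxm: z−1=y, q−2=o, x−3=u, x−4=t, m−5=h.

youth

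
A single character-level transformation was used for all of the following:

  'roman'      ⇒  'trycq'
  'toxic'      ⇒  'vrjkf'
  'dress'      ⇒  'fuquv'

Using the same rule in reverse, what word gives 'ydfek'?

Shifts by position in roman: pos 0: r→t (+2), pos 1: o→r (+3), pos 2: m→y (+12), pos 3: a→c (+2), pos 4: n→q (+3) — repeating every 3. The shifts repeat in a cycle of length 3: positions 0,1,… shift by +2, +3, +12, then the pattern repeats.
Decoding ydfek: y−2=w, d−3=a, f−12=t, e−2=c, k−3=h.

watch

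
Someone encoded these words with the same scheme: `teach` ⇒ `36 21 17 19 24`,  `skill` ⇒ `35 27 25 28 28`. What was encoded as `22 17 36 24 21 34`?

father

t is letter #20 and maps to 36: an offset of 16. Letters become their 1-based position plus 16 (so a→17, b→18, …).
Undoing it on 22 17 36 24 21 34: 22→(22−16)÷1=6=f, 17→(17−16)÷1=1=a, 36→(36−16)÷1=20=t, 24→(24−16)÷1=8=h, 21→(21−16)÷1=5=e, 34→(34−16)÷1=18=r.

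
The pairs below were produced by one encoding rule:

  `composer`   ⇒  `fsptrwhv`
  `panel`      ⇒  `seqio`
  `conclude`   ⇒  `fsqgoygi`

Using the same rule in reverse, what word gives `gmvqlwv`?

dismiss

Shifts by position in composer: pos 0: c→f (+3), pos 1: o→s (+4), pos 2: m→p (+3), pos 3: p→t (+4) — repeating every 2. The shifts repeat in a cycle of length 2: positions 0,1,… shift by +3, +4, then the pattern repeats.
Decoding gmvqlwv: g−3=d, m−4=i, v−3=s, q−4=m, l−3=i, w−4=s, v−3=s.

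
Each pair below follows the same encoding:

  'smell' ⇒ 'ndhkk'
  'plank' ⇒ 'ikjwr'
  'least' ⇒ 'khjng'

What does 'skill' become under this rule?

nrfkk

s(18)→n(13) and m(12)→d(3) fit y≡19x+9 (mod 26); the inverse of 19 mod 26 is 11. This is an affine cipher: with a=0,…,z=25, each position x becomes (19x+9) mod 26.
Applying it to skill: s(18)→19·18+9≡13=n; k(10)→19·10+9≡17=r; i(8)→19·8+9≡5=f; l(11)→19·11+9≡10=k; l(11)→19·11+9≡10=k (all mod 26).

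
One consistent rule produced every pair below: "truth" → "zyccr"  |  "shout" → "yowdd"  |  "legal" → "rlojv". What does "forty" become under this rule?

In truth: t→z is +6, r→y is +7, u→c is +8, t→c is +9 — the shift increases by 1 each position. The shift increases by 1 at each position, starting from +6: 6, 7, 8, ….
For forty: f+6=l, o+7=v, r+8=z, t+9=c, y+10=i.

lvzci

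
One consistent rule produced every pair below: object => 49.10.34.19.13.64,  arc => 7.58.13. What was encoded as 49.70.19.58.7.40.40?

o(#15)→49 and b(#2)→10: differences scale by 3, so n = 3·pos + 4. Each letter becomes 3×(its alphabet position, a=1..z=26) + 4.
Undoing it on 49.70.19.58.7.40.40: 49→(49−4)÷3=15=o, 70→(70−4)÷3=22=v, 19→(19−4)÷3=5=e, 58→(58−4)÷3=18=r, 7→(7−4)÷3=1=a, 40→(40−4)÷3=12=l, 40→(40−4)÷3=12=l.

overall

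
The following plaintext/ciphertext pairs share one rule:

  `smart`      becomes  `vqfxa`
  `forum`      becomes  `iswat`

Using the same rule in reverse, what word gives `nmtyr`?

In smart: s→v is +3, m→q is +4, a→f is +5, r→x is +6 — the shift increases by 1 each position. Letter i (0-indexed) is shifted by i+3, so successive shifts are 3, 4, 5, ….
Decoding nmtyr: n−3=k, m−4=i, t−5=o, y−6=s, r−7=k.

kiosk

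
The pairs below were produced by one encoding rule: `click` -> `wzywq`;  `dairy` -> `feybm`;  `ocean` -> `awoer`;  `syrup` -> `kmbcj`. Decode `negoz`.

c(2)→w(22) and l(11)→z(25) fit y≡9x+4 (mod 26); the inverse of 9 mod 26 is 3. Each letter's alphabet position (a=0..z=25) is mapped through 9·x+4 mod 26 — an affine cipher.
Undoing it on negoz: n(13)→3·(13−4)≡1=b; e(4)→3·(4−4)≡0=a; g(6)→3·(6−4)≡6=g; o(14)→3·(14−4)≡4=e; z(25)→3·(25−4)≡11=l (all mod 26).

bagel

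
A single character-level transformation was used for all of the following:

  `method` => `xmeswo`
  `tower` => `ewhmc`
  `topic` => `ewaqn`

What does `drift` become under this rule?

The shift depends on letter class: consonant m→x is +11, but vowel e→m is +8. Two shifts are in play — +8 for a/e/i/o/u, +11 for every other letter.
For drift: d(cons)+11=o, r(cons)+11=c, i(vowel)+8=q, f(cons)+11=q, t(cons)+11=e.

ocqqe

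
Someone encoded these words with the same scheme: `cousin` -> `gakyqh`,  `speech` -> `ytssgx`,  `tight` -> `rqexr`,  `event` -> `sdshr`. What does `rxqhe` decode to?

Each letter's alphabet position (a=0..z=25) is mapped through 19·x+20 mod 26 — an affine cipher.
Decoding rxqhe: r(17)→11·(17−20)≡19=t; x(23)→11·(23−20)≡7=h; q(16)→11·(16−20)≡8=i; h(7)→11·(7−20)≡13=n; e(4)→11·(4−20)≡6=g (all mod 26).

thing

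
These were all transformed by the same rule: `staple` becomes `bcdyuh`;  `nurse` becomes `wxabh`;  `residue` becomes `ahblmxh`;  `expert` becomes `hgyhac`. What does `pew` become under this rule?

yhf

Two shifts are in play — +3 for a/e/i/o/u, +9 for every other letter.
Applying it to pew: p(cons)+9=y, e(vowel)+3=h, w(cons)+9=f.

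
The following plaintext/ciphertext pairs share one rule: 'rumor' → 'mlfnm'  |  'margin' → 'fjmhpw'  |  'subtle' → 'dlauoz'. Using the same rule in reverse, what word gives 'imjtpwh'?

drawing

This is an affine cipher: with a=0,…,z=25, each position x becomes (17x+9) mod 26.
Decoding imjtpwh: i(8)→23·(8−9)≡3=d; m(12)→23·(12−9)≡17=r; j(9)→23·(9−9)≡0=a; t(19)→23·(19−9)≡22=w; p(15)→23·(15−9)≡8=i; w(22)→23·(22−9)≡13=n; h(7)→23·(7−9)≡6=g (all mod 26).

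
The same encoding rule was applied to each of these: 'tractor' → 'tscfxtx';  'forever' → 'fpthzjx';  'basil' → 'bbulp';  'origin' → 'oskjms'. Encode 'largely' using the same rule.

lbtjiqe

In tractor: t→t is +0, r→s is +1, a→c is +2, c→f is +3 — the shift increases by 1 each position. Each letter shifts forward by its position index (0, 1, 2, …) — the shift grows by one for each successive letter.
Applying it to largely: l+0=l, a+1=b, r+2=t, g+3=j, e+4=i, l+5=q, y+6=e.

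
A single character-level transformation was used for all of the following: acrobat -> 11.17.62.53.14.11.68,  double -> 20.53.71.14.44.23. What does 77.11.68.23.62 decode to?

a(#1)→11 and c(#3)→17: differences scale by 3, so n = 3·pos + 8. The formula is n = 3×(alphabet index, a=1) + 8.
Decoding 77.11.68.23.62: 77→(77−8)÷3=23=w, 11→(11−8)÷3=1=a, 68→(68−8)÷3=20=t, 23→(23−8)÷3=5=e, 62→(62−8)÷3=18=r.

water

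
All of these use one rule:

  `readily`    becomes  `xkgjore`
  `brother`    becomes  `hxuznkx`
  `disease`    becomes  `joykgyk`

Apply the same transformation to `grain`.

mxgot

Each letter is shifted forward by 6 in the alphabet (a Caesar shift of +6).
For grain: g+6=m, r+6=x, a+6=g, i+6=o, n+6=t.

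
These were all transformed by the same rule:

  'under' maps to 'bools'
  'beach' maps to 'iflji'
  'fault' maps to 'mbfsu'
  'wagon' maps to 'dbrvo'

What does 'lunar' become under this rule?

svyhs

Shifts by position in under: pos 0: u→b (+7), pos 1: n→o (+1), pos 2: d→o (+11), pos 3: e→l (+7), pos 4: r→s (+1) — repeating every 3. A repeating key of period 3 is used — shifts +7, +1, +11 over and over.
Applying it to lunar: l+7=s, u+1=v, n+11=y, a+7=h, r+1=s.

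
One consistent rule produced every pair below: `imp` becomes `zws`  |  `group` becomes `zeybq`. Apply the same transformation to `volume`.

owevyf

Read the word backwards and shift each letter +10.
On volume: reverse → emulov; then shift: e+10=o, m+10=w, u+10=e, l+10=v, o+10=y, v+10=f.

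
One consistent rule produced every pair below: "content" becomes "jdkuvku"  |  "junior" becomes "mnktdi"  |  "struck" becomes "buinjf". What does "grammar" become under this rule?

hixrrxi

c(2)→j(9) and o(14)→d(3) fit y≡19x+23 (mod 26); the inverse of 19 mod 26 is 11. Treating letters as 0–25, the rule is x ↦ 19x + 23 (mod 26).
On grammar: g(6)→19·6+23≡7=h; r(17)→19·17+23≡8=i; a(0)→19·0+23≡23=x; m(12)→19·12+23≡17=r; m(12)→19·12+23≡17=r; a(0)→19·0+23≡23=x; r(17)→19·17+23≡8=i (all mod 26).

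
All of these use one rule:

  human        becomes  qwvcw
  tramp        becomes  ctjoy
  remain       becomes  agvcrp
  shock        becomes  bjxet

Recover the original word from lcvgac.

camera

Shifts by position in human: pos 0: h→q (+9), pos 1: u→w (+2), pos 2: m→v (+9), pos 3: a→c (+2) — repeating every 2. The shifts repeat in a cycle of length 2: positions 0,1,… shift by +9, +2, then the pattern repeats.
Decoding lcvgac: l−9=c, c−2=a, v−9=m, g−2=e, a−9=r, c−2=a.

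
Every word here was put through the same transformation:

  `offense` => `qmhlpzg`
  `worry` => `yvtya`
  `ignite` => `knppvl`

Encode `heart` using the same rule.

jlcyv

The shifts repeat in a cycle of length 2: positions 0,1,… shift by +2, +7, then the pattern repeats.
Applying it to heart: h+2=j, e+7=l, a+2=c, r+7=y, t+2=v.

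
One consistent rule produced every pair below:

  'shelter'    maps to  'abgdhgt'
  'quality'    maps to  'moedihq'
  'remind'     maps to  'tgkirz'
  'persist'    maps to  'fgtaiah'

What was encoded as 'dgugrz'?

legend

s(18)→a(0) and h(7)→b(1) fit y≡7x+4 (mod 26); the inverse of 7 mod 26 is 15. Each letter's alphabet position (a=0..z=25) is mapped through 7·x+4 mod 26 — an affine cipher.
Undoing it on dgugrz: d(3)→15·(3−4)≡11=l; g(6)→15·(6−4)≡4=e; u(20)→15·(20−4)≡6=g; g(6)→15·(6−4)≡4=e; r(17)→15·(17−4)≡13=n; z(25)→15·(25−4)≡3=d (all mod 26).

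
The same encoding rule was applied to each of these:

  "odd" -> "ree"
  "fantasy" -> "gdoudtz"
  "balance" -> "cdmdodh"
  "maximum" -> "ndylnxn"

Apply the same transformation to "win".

xlo

The shift depends on letter class: consonant d→e is +1, but vowel o→r is +3. The rule splits by letter class: vowels +3, consonants +1.
Applying it to win: w(cons)+1=x, i(vowel)+3=l, n(cons)+1=o.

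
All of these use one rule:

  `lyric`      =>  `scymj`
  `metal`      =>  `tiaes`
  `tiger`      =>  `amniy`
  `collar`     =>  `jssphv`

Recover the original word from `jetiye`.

A repeating key of period 2 is used — shifts +7, +4 over and over.
Undoing it on jetiye: j−7=c, e−4=a, t−7=m, i−4=e, y−7=r, e−4=a.

camera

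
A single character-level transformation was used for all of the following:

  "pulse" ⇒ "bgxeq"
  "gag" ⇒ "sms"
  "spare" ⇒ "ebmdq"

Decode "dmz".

Compare letters: p→b is +12, u→g is +12, l→x is +12 — a constant shift. Each letter is shifted forward by 12 in the alphabet (a Caesar shift of +12).
Undoing it on dmz: d−12=r, m−12=a, z−12=n.

ran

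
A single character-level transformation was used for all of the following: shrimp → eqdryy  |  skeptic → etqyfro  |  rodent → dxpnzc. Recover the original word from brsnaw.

Shifts by position in shrimp: pos 0: s→e (+12), pos 1: h→q (+9), pos 2: r→d (+12), pos 3: i→r (+9) — repeating every 2. A repeating key of period 2 is used — shifts +12, +9 over and over.
Undoing it on brsnaw: b−12=p, r−9=i, s−12=g, n−9=e, a−12=o, w−9=n.

pigeon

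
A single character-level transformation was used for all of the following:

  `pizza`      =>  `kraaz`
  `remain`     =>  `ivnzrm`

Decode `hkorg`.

split

Each letter is replaced by its mirror in the alphabet: a↔z, b↔y, c↔x, and so on (the Atbash cipher).
Reversing it on hkorg: h↔s, k↔p, o↔l, r↔i, g↔t.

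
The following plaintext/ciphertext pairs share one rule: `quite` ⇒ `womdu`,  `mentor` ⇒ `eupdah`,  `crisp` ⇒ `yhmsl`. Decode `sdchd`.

q(16)→w(22) and u(20)→o(14) fit y≡11x+2 (mod 26); the inverse of 11 mod 26 is 19. Each letter's alphabet position (a=0..z=25) is mapped through 11·x+2 mod 26 — an affine cipher.
Undoing it on sdchd: s(18)→19·(18−2)≡18=s; d(3)→19·(3−2)≡19=t; c(2)→19·(2−2)≡0=a; h(7)→19·(7−2)≡17=r; d(3)→19·(3−2)≡19=t (all mod 26).

start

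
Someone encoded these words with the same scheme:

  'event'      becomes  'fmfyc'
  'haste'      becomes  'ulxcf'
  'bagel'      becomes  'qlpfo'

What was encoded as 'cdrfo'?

towel

e(4)→f(5) and v(21)→m(12) fit y≡5x+11 (mod 26); the inverse of 5 mod 26 is 21. This is an affine cipher: with a=0,…,z=25, each position x becomes (5x+11) mod 26.
Reversing it on cdrfo: c(2)→21·(2−11)≡19=t; d(3)→21·(3−11)≡14=o; r(17)→21·(17−11)≡22=w; f(5)→21·(5−11)≡4=e; o(14)→21·(14−11)≡11=l (all mod 26).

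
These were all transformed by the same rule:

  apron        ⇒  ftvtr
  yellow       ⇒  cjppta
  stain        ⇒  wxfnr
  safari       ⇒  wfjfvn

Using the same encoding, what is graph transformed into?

The shift depends on letter class: consonant p→t is +4, but vowel a→f is +5. Vowels shift forward by 5 and consonants shift forward by 4.
Applying it to graph: g(cons)+4=k, r(cons)+4=v, a(vowel)+5=f, p(cons)+4=t, h(cons)+4=l.

kvftl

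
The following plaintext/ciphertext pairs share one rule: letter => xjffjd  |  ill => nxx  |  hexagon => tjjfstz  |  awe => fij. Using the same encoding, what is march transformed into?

yfdot

Vowels shift forward by 5 and consonants shift forward by 12.
On march: m(cons)+12=y, a(vowel)+5=f, r(cons)+12=d, c(cons)+12=o, h(cons)+12=t.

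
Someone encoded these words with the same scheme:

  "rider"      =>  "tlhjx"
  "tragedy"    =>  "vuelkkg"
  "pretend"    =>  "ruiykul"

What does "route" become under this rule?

In rider: r→t is +2, i→l is +3, d→h is +4, e→j is +5 — the shift increases by 1 each position. Letter i (0-indexed) is shifted by i+2, so successive shifts are 2, 3, 4, ….
Applying it to route: r+2=t, o+3=r, u+4=y, t+5=y, e+6=k.

tryyk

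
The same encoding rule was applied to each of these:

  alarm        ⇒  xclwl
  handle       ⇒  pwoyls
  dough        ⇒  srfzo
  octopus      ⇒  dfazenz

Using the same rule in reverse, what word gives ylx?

Read the word backwards and shift each letter +11.
Undoing it on ylx: shift back: y−11=n, l−11=a, x−11=m → nam; then reverse → man.

man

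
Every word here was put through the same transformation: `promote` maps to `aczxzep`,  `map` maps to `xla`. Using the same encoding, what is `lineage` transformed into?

This is a Caesar cipher with shift 11.
Applying it to lineage: l+11=w, i+11=t, n+11=y, e+11=p, a+11=l, g+11=r, e+11=p.

wtyplrp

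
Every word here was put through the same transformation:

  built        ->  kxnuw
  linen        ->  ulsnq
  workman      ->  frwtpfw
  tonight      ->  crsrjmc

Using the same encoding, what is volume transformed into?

Shifts by position in built: pos 0: b→k (+9), pos 1: u→x (+3), pos 2: i→n (+5), pos 3: l→u (+9), pos 4: t→w (+3) — repeating every 3. The shifts repeat in a cycle of length 3: positions 0,1,… shift by +9, +3, +5, then the pattern repeats.
On volume: v+9=e, o+3=r, l+5=q, u+9=d, m+3=p, e+5=j.

erqdpj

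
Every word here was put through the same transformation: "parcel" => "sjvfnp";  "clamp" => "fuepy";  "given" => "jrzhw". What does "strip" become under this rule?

vcvly

Shifts by position in parcel: pos 0: p→s (+3), pos 1: a→j (+9), pos 2: r→v (+4), pos 3: c→f (+3), pos 4: e→n (+9), pos 5: l→p (+4) — repeating every 3. A repeating key of period 3 is used — shifts +3, +9, +4 over and over.
On strip: s+3=v, t+9=c, r+4=v, i+3=l, p+9=y.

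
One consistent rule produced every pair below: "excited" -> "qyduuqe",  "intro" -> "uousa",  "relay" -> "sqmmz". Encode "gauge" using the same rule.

The rule splits by letter class: vowels +12, consonants +1.
Applying it to gauge: g(cons)+1=h, a(vowel)+12=m, u(vowel)+12=g, g(cons)+1=h, e(vowel)+12=q.

hmghq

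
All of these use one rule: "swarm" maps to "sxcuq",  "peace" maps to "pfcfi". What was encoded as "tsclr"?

train

In swarm: s→s is +0, w→x is +1, a→c is +2, r→u is +3 — the shift increases by 1 each position. Letter i (0-indexed) is shifted by i+0, so successive shifts are 0, 1, 2, ….
Undoing it on tsclr: t−0=t, s−1=r, c−2=a, l−3=i, r−4=n.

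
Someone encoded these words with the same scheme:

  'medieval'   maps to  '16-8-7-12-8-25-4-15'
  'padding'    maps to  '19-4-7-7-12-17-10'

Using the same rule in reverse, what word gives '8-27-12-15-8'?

Letters become their 1-based position plus 3 (so a→4, b→5, …).
Undoing it on 8-27-12-15-8: 8→(8−3)÷1=5=e, 27→(27−3)÷1=24=x, 12→(12−3)÷1=9=i, 15→(15−3)÷1=12=l, 8→(8−3)÷1=5=e.

exile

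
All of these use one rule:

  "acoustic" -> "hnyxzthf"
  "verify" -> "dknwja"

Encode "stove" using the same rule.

The output letters match the input read backwards, each shifted +5: acoustic reversed is citsuoca. The word is reversed, then every letter is shifted forward by 5.
On stove: reverse → evots; then shift: e+5=j, v+5=a, o+5=t, t+5=y, s+5=x.

jatyx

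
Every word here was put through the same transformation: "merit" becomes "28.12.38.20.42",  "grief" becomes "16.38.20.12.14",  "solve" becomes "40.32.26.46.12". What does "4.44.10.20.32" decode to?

m(#13)→28 and e(#5)→12: differences scale by 2, so n = 2·pos + 2. With a=1..z=26, the number is 2·pos + 2.
Reversing it on 4.44.10.20.32: 4→(4−2)÷2=1=a, 44→(44−2)÷2=21=u, 10→(10−2)÷2=4=d, 20→(20−2)÷2=9=i, 32→(32−2)÷2=15=o.

audio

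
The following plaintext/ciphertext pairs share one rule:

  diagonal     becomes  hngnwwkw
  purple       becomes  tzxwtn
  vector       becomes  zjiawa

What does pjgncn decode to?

In diagonal: d→h is +4, i→n is +5, a→g is +6, g→n is +7 — the shift increases by 1 each position. Each letter shifts forward by (position + 4), i.e. 4, 5, 6, … — the shift grows by one for each successive letter.
Reversing it on pjgncn: p−4=l, j−5=e, g−6=a, n−7=g, c−8=u, n−9=e.

league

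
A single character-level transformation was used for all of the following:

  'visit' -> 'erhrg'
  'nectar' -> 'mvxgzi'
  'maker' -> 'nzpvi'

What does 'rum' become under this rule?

ifn

Each pair mirrors across the alphabet (v↔e, i↔r, s↔h): positions sum to 25. Each letter is replaced by its mirror in the alphabet: a↔z, b↔y, c↔x, and so on (the Atbash cipher).
Applying it to rum: r↔i, u↔f, m↔n.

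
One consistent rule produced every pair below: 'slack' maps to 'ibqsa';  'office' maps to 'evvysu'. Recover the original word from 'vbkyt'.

Compare letters: s→i is +16, l→b is +16, a→q is +16 — a constant shift. It's a constant shift of +16 (ROT16).
Decoding vbkyt: v−16=f, b−16=l, k−16=u, y−16=i, t−16=d.

fluid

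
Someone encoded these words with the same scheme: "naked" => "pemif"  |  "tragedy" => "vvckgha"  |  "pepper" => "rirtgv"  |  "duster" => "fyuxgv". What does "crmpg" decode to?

ankle

Shifts by position in naked: pos 0: n→p (+2), pos 1: a→e (+4), pos 2: k→m (+2), pos 3: e→i (+4) — repeating every 2. The shifts repeat in a cycle of length 2: positions 0,1,… shift by +2, +4, then the pattern repeats.
Undoing it on crmpg: c−2=a, r−4=n, m−2=k, p−4=l, g−2=e.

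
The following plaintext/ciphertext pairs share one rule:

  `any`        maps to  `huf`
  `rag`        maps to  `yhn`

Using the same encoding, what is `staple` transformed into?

zahwsl

Compare letters: a→h is +7, n→u is +7, y→f is +7 — a constant shift. Every letter moves 7 places later in the alphabet, wrapping around z→a.
Applying it to staple: s+7=z, t+7=a, a+7=h, p+7=w, l+7=s, e+7=l.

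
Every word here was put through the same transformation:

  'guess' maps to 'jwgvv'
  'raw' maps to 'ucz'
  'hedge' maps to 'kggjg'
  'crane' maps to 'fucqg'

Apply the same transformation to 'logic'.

The rule splits by letter class: vowels +2, consonants +3.
Applying it to logic: l(cons)+3=o, o(vowel)+2=q, g(cons)+3=j, i(vowel)+2=k, c(cons)+3=f.

oqjkf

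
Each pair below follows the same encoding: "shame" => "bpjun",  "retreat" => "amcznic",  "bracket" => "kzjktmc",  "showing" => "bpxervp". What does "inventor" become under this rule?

rvemwbxz

Shifts by position in shame: pos 0: s→b (+9), pos 1: h→p (+8), pos 2: a→j (+9), pos 3: m→u (+8) — repeating every 2. A repeating key of period 2 is used — shifts +9, +8 over and over.
On inventor: i+9=r, n+8=v, v+9=e, e+8=m, n+9=w, t+8=b, o+9=x, r+8=z.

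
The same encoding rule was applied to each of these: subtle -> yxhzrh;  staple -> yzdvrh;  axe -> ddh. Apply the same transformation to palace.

The rule splits by letter class: vowels +3, consonants +6.
For palace: p(cons)+6=v, a(vowel)+3=d, l(cons)+6=r, a(vowel)+3=d, c(cons)+6=i, e(vowel)+3=h.

vdrdih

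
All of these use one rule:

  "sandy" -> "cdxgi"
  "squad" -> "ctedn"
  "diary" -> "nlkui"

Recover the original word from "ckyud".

Shifts by position in sandy: pos 0: s→c (+10), pos 1: a→d (+3), pos 2: n→x (+10), pos 3: d→g (+3) — repeating every 2. It's a Vigenère-style cipher with numeric key [10,3]: position i shifts by key[i mod 2].
Undoing it on ckyud: c−10=s, k−3=h, y−10=o, u−3=r, d−10=t.

short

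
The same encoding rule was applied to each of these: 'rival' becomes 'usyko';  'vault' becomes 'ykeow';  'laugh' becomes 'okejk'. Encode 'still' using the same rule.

vwsoo

The shift depends on letter class: consonant r→u is +3, but vowel i→s is +10. The rule splits by letter class: vowels +10, consonants +3.
Applying it to still: s(cons)+3=v, t(cons)+3=w, i(vowel)+10=s, l(cons)+3=o, l(cons)+3=o.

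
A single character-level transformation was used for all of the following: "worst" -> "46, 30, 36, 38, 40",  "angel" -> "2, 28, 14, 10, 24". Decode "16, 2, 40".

Each letter becomes 2×(its alphabet position, a=1..z=26).
Decoding 16, 2, 40: 16→(16−0)÷2=8=h, 2→(2−0)÷2=1=a, 40→(40−0)÷2=20=t.

hat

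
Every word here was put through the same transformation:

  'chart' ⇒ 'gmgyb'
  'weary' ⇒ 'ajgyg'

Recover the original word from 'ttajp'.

In chart: c→g is +4, h→m is +5, a→g is +6, r→y is +7 — the shift increases by 1 each position. Letter i (0-indexed) is shifted by i+4, so successive shifts are 4, 5, 6, ….
Decoding ttajp: t−4=p, t−5=o, a−6=u, j−7=c, p−8=h.

pouch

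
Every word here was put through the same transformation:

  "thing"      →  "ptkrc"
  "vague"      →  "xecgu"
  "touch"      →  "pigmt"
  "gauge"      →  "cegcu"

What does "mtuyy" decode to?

chess

t(19)→p(15) and h(7)→t(19) fit y≡17x+4 (mod 26); the inverse of 17 mod 26 is 23. This is an affine cipher: with a=0,…,z=25, each position x becomes (17x+4) mod 26.
Reversing it on mtuyy: m(12)→23·(12−4)≡2=c; t(19)→23·(19−4)≡7=h; u(20)→23·(20−4)≡4=e; y(24)→23·(24−4)≡18=s; y(24)→23·(24−4)≡18=s (all mod 26).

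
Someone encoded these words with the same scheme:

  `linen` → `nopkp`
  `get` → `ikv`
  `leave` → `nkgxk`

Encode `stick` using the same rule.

Vowels shift forward by 6 and consonants shift forward by 2.
For stick: s(cons)+2=u, t(cons)+2=v, i(vowel)+6=o, c(cons)+2=e, k(cons)+2=m.

uvoem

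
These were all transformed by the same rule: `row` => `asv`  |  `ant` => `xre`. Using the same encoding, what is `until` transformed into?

The output letters match the input read backwards, each shifted +4: row reversed is wor. The word is reversed, then every letter is shifted forward by 4.
Applying it to until: reverse → litnu; then shift: l+4=p, i+4=m, t+4=x, n+4=r, u+4=y.

pmxry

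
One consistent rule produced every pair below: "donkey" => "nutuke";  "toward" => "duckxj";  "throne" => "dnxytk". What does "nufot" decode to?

dozen

A repeating key of period 3 is used — shifts +10, +6, +6 over and over.
Decoding nufot: n−10=d, u−6=o, f−6=z, o−10=e, t−6=n.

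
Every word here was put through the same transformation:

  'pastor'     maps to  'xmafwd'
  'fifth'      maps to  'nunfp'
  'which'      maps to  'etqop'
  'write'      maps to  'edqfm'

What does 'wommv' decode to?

ocean

A repeating key of period 2 is used — shifts +8, +12 over and over.
Reversing it on wommv: w−8=o, o−12=c, m−8=e, m−12=a, v−8=n.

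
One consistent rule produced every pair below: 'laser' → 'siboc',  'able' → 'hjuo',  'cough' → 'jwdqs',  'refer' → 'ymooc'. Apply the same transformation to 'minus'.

tqwed

In laser: l→s is +7, a→i is +8, s→b is +9, e→o is +10 — the shift increases by 1 each position. Each letter shifts forward by (position + 7), i.e. 7, 8, 9, … — the shift grows by one for each successive letter.
Applying it to minus: m+7=t, i+8=q, n+9=w, u+10=e, s+11=d.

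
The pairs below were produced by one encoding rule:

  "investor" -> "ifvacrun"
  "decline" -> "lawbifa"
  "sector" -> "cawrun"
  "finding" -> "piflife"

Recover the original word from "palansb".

federal

This is an affine cipher: with a=0,…,z=25, each position x becomes (15x+18) mod 26.
Reversing it on palansb: p(15)→7·(15−18)≡5=f; a(0)→7·(0−18)≡4=e; l(11)→7·(11−18)≡3=d; a(0)→7·(0−18)≡4=e; n(13)→7·(13−18)≡17=r; s(18)→7·(18−18)≡0=a; b(1)→7·(1−18)≡11=l (all mod 26).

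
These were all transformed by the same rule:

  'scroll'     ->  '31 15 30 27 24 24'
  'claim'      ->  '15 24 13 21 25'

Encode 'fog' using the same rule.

18 27 19

s is letter #19 and maps to 31: an offset of 12. Letters become their 1-based position plus 12 (so a→13, b→14, …).
Applying it to fog: f=6→18, o=15→27, g=7→19.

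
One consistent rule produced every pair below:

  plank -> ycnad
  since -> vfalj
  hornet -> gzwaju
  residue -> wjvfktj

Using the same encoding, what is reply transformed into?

wjycp

p(15)→y(24) and l(11)→c(2) fit y≡25x+13 (mod 26); the inverse of 25 mod 26 is 25. This is an affine cipher: with a=0,…,z=25, each position x becomes (25x+13) mod 26.
Applying it to reply: r(17)→25·17+13≡22=w; e(4)→25·4+13≡9=j; p(15)→25·15+13≡24=y; l(11)→25·11+13≡2=c; y(24)→25·24+13≡15=p (all mod 26).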